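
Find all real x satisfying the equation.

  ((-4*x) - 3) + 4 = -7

Step 1. [((-4*x) - 3) + 4 = -7] the outer +4 inverts by subtracting 4 ⇒ sub: (-4*x) - 3 = -11.
Step 2. [(-4*x) - 3 = -11] the outer -3 inverts by adding 3 ⇒ sub: -4*x = -8.
Step 3. [-4*x = -8] leading coefficient -4: divide by -4. So div: x = 2.

Answer: x ∈ {2}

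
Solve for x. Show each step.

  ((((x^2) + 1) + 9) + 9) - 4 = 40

Step 1. [((((x^2) + 1) + 9) + 9) - 4 = 40] -4 is outermost — add 4 both sides, so sub: (((x^2) + 1) + 9) + 9 = 44.
Step 2. [(((x^2) + 1) + 9) + 9 = 44] the outer +9 inverts by subtracting 9 ⇒ sub: ((x^2) + 1) + 9 = 35.
Step 3. [((x^2) + 1) + 9 = 35] subtract 9: x sits inside (… + 9). So sub: (x^2) + 1 = 26.
Step 4. [(x^2) + 1 = 26] subtract 1: x sits inside (… + 1) ⇒ sub: x^2 = 25.
Step 5. [x^2 = 25] √ both sides: 25 ≥ 0 gives two branches, so sqrt: x = 5 or -5.

Answer: x ∈ {-5, 5}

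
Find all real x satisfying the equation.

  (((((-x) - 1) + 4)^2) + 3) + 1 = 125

Step 1. [(((((-x) - 1) + 4)^2) + 3) + 1 = 125] peel the +1: subtract 1 from each side ⇒ sub: ((((-x) - 1) + 4)^2) + 3 = 124.
Step 2. [((((-x) - 1) + 4)^2) + 3 = 124] the outer +3 inverts by subtracting 3 ⇒ sub: (((-x) - 1) + 4)^2 = 121.
Step 3. [(((-x) - 1) + 4)^2 = 121] √ both sides: 121 ≥ 0 gives two branches ⇒ sqrt: ((-x) - 1) + 4 = 11 or -11.
Step 4. [((-x) - 1) + 4 = 11 or -11] peel the +4: subtract 4 from each side ⇒ sub: (-x) - 1 = 7 or -15.
Step 5. [(-x) - 1 = 7 or -15] peel the -1: add 1 from each side, so sub: -x = 8 or -14.
Step 6. [-x = 8 or -14] leading − — multiply by −1 ⇒ neg: x = -8 or 14.

Answer: x ∈ {-8, 14}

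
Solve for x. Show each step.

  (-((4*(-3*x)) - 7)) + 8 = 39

Step 1. [(-((4*(-3*x)) - 7)) + 8 = 39] +8 is outermost — subtract 8 both sides ⇒ sub: -((4*(-3*x)) - 7) = 31.
Step 2. [-((4*(-3*x)) - 7) = 31] flip signs both sides. So neg: (4*(-3*x)) - 7 = -31.
Step 3. [(4*(-3*x)) - 7 = -31] peel the -7: add 7 from each side. So sub: 4*(-3*x) = -24.
Step 4. [4*(-3*x) = -24] leading coefficient 4: divide by 4 ⇒ div: -3*x = -6.
Step 5. [-3*x = -6] -3·(inner) — divide through by -3, so div: x = 2.

Answer: x ∈ {2}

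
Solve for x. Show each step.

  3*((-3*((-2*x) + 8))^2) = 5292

Step 1. [3*((-3*((-2*x) + 8))^2) = 5292] leading coefficient 3: divide by 3. So div: (-3*((-2*x) + 8))^2 = 1764.
Step 2. [(-3*((-2*x) + 8))^2 = 1764] √ both sides: 1764 ≥ 0 gives two branches. So sqrt: -3*((-2*x) + 8) = 42 or -42.
Step 3. [-3*((-2*x) + 8) = 42 or -42] -3·(inner) — divide through by -3. So div: (-2*x) + 8 = -14 or 14.
Step 4. [(-2*x) + 8 = -14 or 14] -2 | LHS and -2 | -14 or 14: pull -2 out ⇒ factor: x - 4 = 7 or -7.
Step 5. [x - 4 = 7 or -7] -4 is outermost — add 4 both sides, so sub: x = 11 or -3.

Answer: x ∈ {-3, 11}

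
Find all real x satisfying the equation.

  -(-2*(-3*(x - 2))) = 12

Step 1. [-(-2*(-3*(x - 2))) = 12] LHS negated; negate both sides, so neg: -2*(-3*(x - 2)) = -12.
Step 2. [-2*(-3*(x - 2)) = -12] -2·(inner) — divide through by -2 ⇒ div: -3*(x - 2) = 6.
Step 3. [-3*(x - 2) = 6] -3 out front; divide by -3, so div: x - 2 = -2.
Step 4. [x - 2 = -2] peel the -2: add 2 from each side, so sub: x = 0.

Answer: x ∈ {0}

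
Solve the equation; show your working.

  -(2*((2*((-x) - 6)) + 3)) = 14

Step 1. [-(2*((2*((-x) - 6)) + 3)) = 14] flip signs both sides, so neg: 2*((2*((-x) - 6)) + 3) = -14.
Step 2. [2*((2*((-x) - 6)) + 3) = -14] 2·(inner) — divide through by 2 ⇒ div: (2*((-x) - 6)) + 3 = -7.
Step 3. [(2*((-x) - 6)) + 3 = -7] +3 is outermost — subtract 3 both sides ⇒ sub: 2*((-x) - 6) = -10.
Step 4. [2*((-x) - 6) = -10] 2·(inner) — divide through by 2. So div: (-x) - 6 = -5.
Step 5. [(-x) - 6 = -5] -6 is outermost — add 6 both sides ⇒ sub: -x = 1.
Step 6. [-x = 1] flip signs both sides, so neg: x = -1.

Answer: x ∈ {-1}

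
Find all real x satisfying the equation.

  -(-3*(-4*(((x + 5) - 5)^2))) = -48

Step 1. [-(-3*(-4*(((x + 5) - 5)^2))) = -48] flip signs both sides. So neg: -3*(-4*(((x + 5) - 5)^2)) = 48.
Step 2. [-3*(-4*(((x + 5) - 5)^2)) = 48] -3 out front; divide by -3, so div: -4*(((x + 5) - 5)^2) = -16.
Step 3. [-4*(((x + 5) - 5)^2) = -16] LHS = -4·(…); ÷-4 both sides ⇒ div: ((x + 5) - 5)^2 = 4.
Step 4. [((x + 5) - 5)^2 = 4] LHS squared, RHS 4 ≥ 0: apply √ (±), so sqrt: (x + 5) - 5 = 2 or -2.
Step 5. [(x + 5) - 5 = 2 or -2] add 5: x sits inside (… - 5) ⇒ sub: x + 5 = 7 or 3.
Step 6. [x + 5 = 7 or 3] subtract 5: x sits inside (… + 5). So sub: x = 2 or -2.

Answer: x ∈ {-2, 2}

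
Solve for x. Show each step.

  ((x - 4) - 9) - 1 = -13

Step 1. [((x - 4) - 9) - 1 = -13] the outer -1 inverts by adding 1. So sub: (x - 4) - 9 = -12.
Step 2. [(x - 4) - 9 = -12] -9 is outermost — add 9 both sides. So sub: x - 4 = -3.
Step 3. [x - 4 = -3] add 4: x sits inside (… - 4) ⇒ sub: x = 1.

Answer: x ∈ {1}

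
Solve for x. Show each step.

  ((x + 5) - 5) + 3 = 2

Step 1. [((x + 5) - 5) + 3 = 2] +3 is outermost — subtract 3 both sides, so sub: (x + 5) - 5 = -1.
Step 2. [(x + 5) - 5 = -1] the outer -5 inverts by adding 5 ⇒ sub: x + 5 = 4.
Step 3. [x + 5 = 4] the outer +5 inverts by subtracting 5 ⇒ sub: x = -1.

Answer: x ∈ {-1}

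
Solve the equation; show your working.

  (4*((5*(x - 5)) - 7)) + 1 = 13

Step 1. [(4*((5*(x - 5)) - 7)) + 1 = 13] 1 comes off first (subtract 1). So sub: 4*((5*(x - 5)) - 7) = 12.
Step 2. [4*((5*(x - 5)) - 7) = 12] LHS = 4·(…); ÷4 both sides, so div: (5*(x - 5)) - 7 = 3.
Step 3. [(5*(x - 5)) - 7 = 3] -7 is outermost — add 7 both sides ⇒ sub: 5*(x - 5) = 10.
Step 4. [5*(x - 5) = 10] leading coefficient 5: divide by 5 ⇒ div: x - 5 = 2.
Step 5. [x - 5 = 2] the outer -5 inverts by adding 5. So sub: x = 7.

Answer: x ∈ {7}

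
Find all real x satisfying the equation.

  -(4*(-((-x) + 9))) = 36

Step 1. [-(4*(-((-x) + 9))) = 36] flip signs both sides. So neg: 4*(-((-x) + 9)) = -36.
Step 2. [4*(-((-x) + 9)) = -36] 4 out front; divide by 4. So div: -((-x) + 9) = -9.
Step 3. [-((-x) + 9) = -9] LHS negated; negate both sides, so neg: (-x) + 9 = 9.
Step 4. [(-x) + 9 = 9] the outer +9 inverts by subtracting 9, so sub: -x = 0.
Step 5. [-x = 0] leading − — multiply by −1 ⇒ neg: x = 0.

Answer: x ∈ {0}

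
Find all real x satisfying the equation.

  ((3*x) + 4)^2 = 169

Step 1. [((3*x) + 4)^2 = 169] 169 ≥ 0, LHS is (·)² — take ±√. So sqrt: (3*x) + 4 = 13 or -13.
Step 2. [(3*x) + 4 = 13 or -13] subtract 4: x sits inside (… + 4). So sub: 3*x = 9 or -17.
Step 3. [3*x = 9 or -17] 3·(inner) — divide through by 3. So div: x = 3 or -17/3.

Answer: x ∈ {-17/3, 3}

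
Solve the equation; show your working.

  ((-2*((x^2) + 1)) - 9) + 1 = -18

Step 1. [((-2*((x^2) + 1)) - 9) + 1 = -18] peel the +1: subtract 1 from each side. So sub: (-2*((x^2) + 1)) - 9 = -19.
Step 2. [(-2*((x^2) + 1)) - 9 = -19] the outer -9 inverts by adding 9. So sub: -2*((x^2) + 1) = -10.
Step 3. [-2*((x^2) + 1) = -10] -2·(inner) — divide through by -2. So div: (x^2) + 1 = 5.
Step 4. [(x^2) + 1 = 5] +1 is outermost — subtract 1 both sides ⇒ sub: x^2 = 4.
Step 5. [x^2 = 4] √ both sides: 4 ≥ 0 gives two branches ⇒ sqrt: x = 2 or -2.

Answer: x ∈ {-2, 2}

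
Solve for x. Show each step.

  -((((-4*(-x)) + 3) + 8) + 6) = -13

Step 1. [-((((-4*(-x)) + 3) + 8) + 6) = -13] leading − — multiply by −1, so neg: (((-4*(-x)) + 3) + 8) + 6 = 13.
Step 2. [(((-4*(-x)) + 3) + 8) + 6 = 13] +6 is outermost — subtract 6 both sides. So sub: ((-4*(-x)) + 3) + 8 = 7.
Step 3. [((-4*(-x)) + 3) + 8 = 7] +8 is outermost — subtract 8 both sides. So sub: (-4*(-x)) + 3 = -1.
Step 4. [(-4*(-x)) + 3 = -1] 3 comes off first (subtract 3). So sub: -4*(-x) = -4.
Step 5. [-4*(-x) = -4] divide by the outer -4 ⇒ div: -x = 1.
Step 6. [-x = 1] flip signs both sides, so neg: x = -1.

Answer: x ∈ {-1}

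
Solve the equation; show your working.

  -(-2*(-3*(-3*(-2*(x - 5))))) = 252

Step 1. [-(-2*(-3*(-3*(-2*(x - 5))))) = 252] LHS negated; negate both sides, so neg: -2*(-3*(-3*(-2*(x - 5)))) = -252.
Step 2. [-2*(-3*(-3*(-2*(x - 5)))) = -252] divide by the outer -2, so div: -3*(-3*(-2*(x - 5))) = 126.
Step 3. [-3*(-3*(-2*(x - 5))) = 126] leading coefficient -3: divide by -3, so div: -3*(-2*(x - 5)) = -42.
Step 4. [-3*(-2*(x - 5)) = -42] leading coefficient -3: divide by -3, so div: -2*(x - 5) = 14.
Step 5. [-2*(x - 5) = 14] -2·(inner) — divide through by -2. So div: x - 5 = -7.
Step 6. [x - 5 = -7] -5 is outermost — add 5 both sides, so sub: x = -2.

Answer: x ∈ {-2}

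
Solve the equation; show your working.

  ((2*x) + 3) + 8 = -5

Step 1. [((2*x) + 3) + 8 = -5] subtract 8: x sits inside (… + 8). So sub: (2*x) + 3 = -13.
Step 2. [(2*x) + 3 = -13] +3 is outermost — subtract 3 both sides. So sub: 2*x = -16.
Step 3. [2*x = -16] LHS = 2·(…); ÷2 both sides. So div: x = -8.

Answer: x ∈ {-8}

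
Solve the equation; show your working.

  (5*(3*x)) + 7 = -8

Step 1. [(5*(3*x)) + 7 = -8] 7 comes off first (subtract 7), so sub: 5*(3*x) = -15.
Step 2. [5*(3*x) = -15] leading coefficient 5: divide by 5. So div: 3*x = -3.
Step 3. [3*x = -3] 3·(inner) — divide through by 3 ⇒ div: x = -1.

Answer: x ∈ {-1}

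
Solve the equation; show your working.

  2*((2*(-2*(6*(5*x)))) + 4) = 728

Step 1. [2*((2*(-2*(6*(5*x)))) + 4) = 728] 2 out front; divide by 2. So div: (2*(-2*(6*(5*x)))) + 4 = 364.
Step 2. [(2*(-2*(6*(5*x)))) + 4 = 364] 2 divides every term; factor it out ⇒ factor: (-2*(6*(5*x))) + 2 = 182.
Step 3. [(-2*(6*(5*x))) + 2 = 182] common factor -2 (LHS and 182) — divide through, so factor: (6*(5*x)) - 1 = -91.
Step 4. [(6*(5*x)) - 1 = -91] add 1: x sits inside (… - 1). So sub: 6*(5*x) = -90.
Step 5. [6*(5*x) = -90] LHS = 6·(…); ÷6 both sides ⇒ div: 5*x = -15.
Step 6. [5*x = -15] 5·(inner) — divide through by 5. So div: x = -3.

Answer: x ∈ {-3}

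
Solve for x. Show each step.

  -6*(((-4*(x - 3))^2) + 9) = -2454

Step 1. [-6*(((-4*(x - 3))^2) + 9) = -2454] -6·(inner) — divide through by -6. So div: ((-4*(x - 3))^2) + 9 = 409.
Step 2. [((-4*(x - 3))^2) + 9 = 409] the outer +9 inverts by subtracting 9. So sub: (-4*(x - 3))^2 = 400.
Step 3. [(-4*(x - 3))^2 = 400] LHS squared, RHS 400 ≥ 0: apply √ (±) ⇒ sqrt: -4*(x - 3) = 20 or -20.
Step 4. [-4*(x - 3) = 20 or -20] -4·(inner) — divide through by -4 ⇒ div: x - 3 = -5 or 5.
Step 5. [x - 3 = -5 or 5] peel the -3: add 3 from each side ⇒ sub: x = -2 or 8.

Answer: x ∈ {-2, 8}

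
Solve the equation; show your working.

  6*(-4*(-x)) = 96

Step 1. [6*(-4*(-x)) = 96] 6 out front; divide by 6 ⇒ div: -4*(-x) = 16.
Step 2. [-4*(-x) = 16] leading coefficient -4: divide by -4 ⇒ div: -x = -4.
Step 3. [-x = -4] flip signs both sides. So neg: x = 4.

Answer: x ∈ {4}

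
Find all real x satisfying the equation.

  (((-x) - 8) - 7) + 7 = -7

Step 1. [(((-x) - 8) - 7) + 7 = -7] subtract 7: x sits inside (… + 7), so sub: ((-x) - 8) - 7 = -14.
Step 2. [((-x) - 8) - 7 = -14] 7 comes off first (add 7) ⇒ sub: (-x) - 8 = -7.
Step 3. [(-x) - 8 = -7] the outer -8 inverts by adding 8 ⇒ sub: -x = 1.
Step 4. [-x = 1] flip signs both sides ⇒ neg: x = -1.

Answer: x ∈ {-1}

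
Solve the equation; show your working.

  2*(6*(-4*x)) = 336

Step 1. [2*(6*(-4*x)) = 336] 2 out front; divide by 2. So div: 6*(-4*x) = 168.
Step 2. [6*(-4*x) = 168] 6·(inner) — divide through by 6 ⇒ div: -4*x = 28.
Step 3. [-4*x = 28] divide by the outer -4. So div: x = -7.

Answer: x ∈ {-7}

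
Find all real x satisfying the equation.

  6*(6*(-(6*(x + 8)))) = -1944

Step 1. [6*(6*(-(6*(x + 8)))) = -1944] 6·(inner) — divide through by 6. So div: 6*(-(6*(x + 8))) = -324.
Step 2. [6*(-(6*(x + 8))) = -324] 6 out front; divide by 6 ⇒ div: -(6*(x + 8)) = -54.
Step 3. [-(6*(x + 8)) = -54] LHS negated; negate both sides. So neg: 6*(x + 8) = 54.
Step 4. [6*(x + 8) = 54] 6 out front; divide by 6. So div: x + 8 = 9.
Step 5. [x + 8 = 9] peel the +8: subtract 8 from each side ⇒ sub: x = 1.

Answer: x ∈ {1}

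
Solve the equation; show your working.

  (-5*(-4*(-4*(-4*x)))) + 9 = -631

Step 1. [(-5*(-4*(-4*(-4*x)))) + 9 = -631] subtract 9: x sits inside (… + 9), so sub: -5*(-4*(-4*(-4*x))) = -640.
Step 2. [-5*(-4*(-4*(-4*x))) = -640] LHS = -5·(…); ÷-5 both sides, so div: -4*(-4*(-4*x)) = 128.
Step 3. [-4*(-4*(-4*x)) = 128] leading coefficient -4: divide by -4, so div: -4*(-4*x) = -32.
Step 4. [-4*(-4*x) = -32] LHS = -4·(…); ÷-4 both sides. So div: -4*x = 8.
Step 5. [-4*x = 8] -4 out front; divide by -4, so div: x = -2.

Answer: x ∈ {-2}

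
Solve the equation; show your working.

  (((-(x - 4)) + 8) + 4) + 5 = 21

Step 1. [(((-(x - 4)) + 8) + 4) + 5 = 21] the outer +5 inverts by subtracting 5 ⇒ sub: ((-(x - 4)) + 8) + 4 = 16.
Step 2. [((-(x - 4)) + 8) + 4 = 16] the outer +4 inverts by subtracting 4, so sub: (-(x - 4)) + 8 = 12.
Step 3. [(-(x - 4)) + 8 = 12] 8 comes off first (subtract 8). So sub: -(x - 4) = 4.
Step 4. [-(x - 4) = 4] LHS negated; negate both sides ⇒ neg: x - 4 = -4.
Step 5. [x - 4 = -4] -4 is outermost — add 4 both sides. So sub: x = 0.

Answer: x ∈ {0}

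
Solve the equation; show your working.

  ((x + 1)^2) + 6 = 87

Step 1. [((x + 1)^2) + 6 = 87] 6 comes off first (subtract 6). So sub: (x + 1)^2 = 81.
Step 2. [(x + 1)^2 = 81] 81 ≥ 0, LHS is (·)² — take ±√. So sqrt: x + 1 = 9 or -9.
Step 3. [x + 1 = 9 or -9] 1 comes off first (subtract 1), so sub: x = 8 or -10.

Answer: x ∈ {-10, 8}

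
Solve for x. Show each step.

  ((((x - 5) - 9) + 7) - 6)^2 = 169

Step 1. [((((x - 5) - 9) + 7) - 6)^2 = 169] LHS squared, RHS 169 ≥ 0: apply √ (±), so sqrt: (((x - 5) - 9) + 7) - 6 = 13 or -13.
Step 2. [(((x - 5) - 9) + 7) - 6 = 13 or -13] 6 comes off first (add 6). So sub: ((x - 5) - 9) + 7 = 19 or -7.
Step 3. [((x - 5) - 9) + 7 = 19 or -7] subtract 7: x sits inside (… + 7) ⇒ sub: (x - 5) - 9 = 12 or -14.
Step 4. [(x - 5) - 9 = 12 or -14] 9 comes off first (add 9), so sub: x - 5 = 21 or -5.
Step 5. [x - 5 = 21 or -5] -5 is outermost — add 5 both sides ⇒ sub: x = 26 or 0.

Answer: x ∈ {0, 26}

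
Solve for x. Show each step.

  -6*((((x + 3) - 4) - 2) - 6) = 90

Step 1. [-6*((((x + 3) - 4) - 2) - 6) = 90] leading coefficient -6: divide by -6. So div: (((x + 3) - 4) - 2) - 6 = -15.
Step 2. [(((x + 3) - 4) - 2) - 6 = -15] the outer -6 inverts by adding 6. So sub: ((x + 3) - 4) - 2 = -9.
Step 3. [((x + 3) - 4) - 2 = -9] the outer -2 inverts by adding 2, so sub: (x + 3) - 4 = -7.
Step 4. [(x + 3) - 4 = -7] peel the -4: add 4 from each side, so sub: x + 3 = -3.
Step 5. [x + 3 = -3] +3 is outermost — subtract 3 both sides. So sub: x = -6.

Answer: x ∈ {-6}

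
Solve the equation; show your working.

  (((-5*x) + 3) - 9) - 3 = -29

Step 1. [(((-5*x) + 3) - 9) - 3 = -29] 3 comes off first (add 3). So sub: ((-5*x) + 3) - 9 = -26.
Step 2. [((-5*x) + 3) - 9 = -26] add 9: x sits inside (… - 9) ⇒ sub: (-5*x) + 3 = -17.
Step 3. [(-5*x) + 3 = -17] 3 comes off first (subtract 3), so sub: -5*x = -20.
Step 4. [-5*x = -20] LHS = -5·(…); ÷-5 both sides. So div: x = 4.

Answer: x ∈ {4}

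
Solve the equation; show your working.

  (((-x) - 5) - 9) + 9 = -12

Step 1. [(((-x) - 5) - 9) + 9 = -12] peel the +9: subtract 9 from each side. So sub: ((-x) - 5) - 9 = -21.
Step 2. [((-x) - 5) - 9 = -21] 9 comes off first (add 9), so sub: (-x) - 5 = -12.
Step 3. [(-x) - 5 = -12] peel the -5: add 5 from each side. So sub: -x = -7.
Step 4. [-x = -7] flip signs both sides. So neg: x = 7.

Answer: x ∈ {7}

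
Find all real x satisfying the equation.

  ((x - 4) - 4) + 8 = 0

Step 1. [((x - 4) - 4) + 8 = 0] +8 is outermost — subtract 8 both sides. So sub: (x - 4) - 4 = -8.
Step 2. [(x - 4) - 4 = -8] 4 comes off first (add 4), so sub: x - 4 = -4.
Step 3. [x - 4 = -4] -4 is outermost — add 4 both sides, so sub: x = 0.

Answer: x ∈ {0}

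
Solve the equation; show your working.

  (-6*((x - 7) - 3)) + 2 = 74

Step 1. [(-6*((x - 7) - 3)) + 2 = 74] the outer +2 inverts by subtracting 2, so sub: -6*((x - 7) - 3) = 72.
Step 2. [-6*((x - 7) - 3) = 72] leading coefficient -6: divide by -6. So div: (x - 7) - 3 = -12.
Step 3. [(x - 7) - 3 = -12] add 3: x sits inside (… - 3) ⇒ sub: x - 7 = -9.
Step 4. [x - 7 = -9] -7 is outermost — add 7 both sides ⇒ sub: x = -2.

Answer: x ∈ {-2}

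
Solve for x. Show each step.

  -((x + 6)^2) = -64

Step 1. [-((x + 6)^2) = -64] LHS negated; negate both sides. So neg: (x + 6)^2 = 64.
Step 2. [(x + 6)^2 = 64] LHS squared, RHS 64 ≥ 0: apply √ (±), so sqrt: x + 6 = 8 or -8.
Step 3. [x + 6 = 8 or -8] +6 is outermost — subtract 6 both sides. So sub: x = 2 or -14.

Answer: x ∈ {-14, 2}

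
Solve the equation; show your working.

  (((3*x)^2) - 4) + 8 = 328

Step 1. [(((3*x)^2) - 4) + 8 = 328] the outer +8 inverts by subtracting 8, so sub: ((3*x)^2) - 4 = 320.
Step 2. [((3*x)^2) - 4 = 320] the outer -4 inverts by adding 4, so sub: (3*x)^2 = 324.
Step 3. [(3*x)^2 = 324] 324 ≥ 0, LHS is (·)² — take ±√ ⇒ sqrt: 3*x = 18 or -18.
Step 4. [3*x = 18 or -18] divide by the outer 3. So div: x = 6 or -6.

Answer: x ∈ {-6, 6}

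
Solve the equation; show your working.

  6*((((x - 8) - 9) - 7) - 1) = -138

Step 1. [6*((((x - 8) - 9) - 7) - 1) = -138] leading coefficient 6: divide by 6. So div: (((x - 8) - 9) - 7) - 1 = -23.
Step 2. [(((x - 8) - 9) - 7) - 1 = -23] the outer -1 inverts by adding 1 ⇒ sub: ((x - 8) - 9) - 7 = -22.
Step 3. [((x - 8) - 9) - 7 = -22] 7 comes off first (add 7) ⇒ sub: (x - 8) - 9 = -15.
Step 4. [(x - 8) - 9 = -15] -9 is outermost — add 9 both sides. So sub: x - 8 = -6.
Step 5. [x - 8 = -6] peel the -8: add 8 from each side, so sub: x = 2.

Answer: x ∈ {2}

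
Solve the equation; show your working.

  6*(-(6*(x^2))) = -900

Step 1. [6*(-(6*(x^2))) = -900] LHS = 6·(…); ÷6 both sides ⇒ div: -(6*(x^2)) = -150.
Step 2. [-(6*(x^2)) = -150] LHS negated; negate both sides. So neg: 6*(x^2) = 150.
Step 3. [6*(x^2) = 150] 6·(inner) — divide through by 6 ⇒ div: x^2 = 25.
Step 4. [x^2 = 25] √ both sides: 25 ≥ 0 gives two branches. So sqrt: x = 5 or -5.

Answer: x ∈ {-5, 5}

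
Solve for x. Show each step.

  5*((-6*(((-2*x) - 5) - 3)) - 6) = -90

Step 1. [5*((-6*(((-2*x) - 5) - 3)) - 6) = -90] 5·(inner) — divide through by 5, so div: (-6*(((-2*x) - 5) - 3)) - 6 = -18.
Step 2. [(-6*(((-2*x) - 5) - 3)) - 6 = -18] -6 is outermost — add 6 both sides ⇒ sub: -6*(((-2*x) - 5) - 3) = -12.
Step 3. [-6*(((-2*x) - 5) - 3) = -12] LHS = -6·(…); ÷-6 both sides ⇒ div: ((-2*x) - 5) - 3 = 2.
Step 4. [((-2*x) - 5) - 3 = 2] -3 is outermost — add 3 both sides. So sub: (-2*x) - 5 = 5.
Step 5. [(-2*x) - 5 = 5] the outer -5 inverts by adding 5, so sub: -2*x = 10.
Step 6. [-2*x = 10] LHS = -2·(…); ÷-2 both sides. So div: x = -5.

Answer: x ∈ {-5}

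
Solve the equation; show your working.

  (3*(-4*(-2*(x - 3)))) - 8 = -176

Step 1. [(3*(-4*(-2*(x - 3)))) - 8 = -176] the outer -8 inverts by adding 8, so sub: 3*(-4*(-2*(x - 3))) = -168.
Step 2. [3*(-4*(-2*(x - 3))) = -168] 3·(inner) — divide through by 3, so div: -4*(-2*(x - 3)) = -56.
Step 3. [-4*(-2*(x - 3)) = -56] divide by the outer -4 ⇒ div: -2*(x - 3) = 14.
Step 4. [-2*(x - 3) = 14] -2 out front; divide by -2. So div: x - 3 = -7.
Step 5. [x - 3 = -7] add 3: x sits inside (… - 3) ⇒ sub: x = -4.

Answer: x ∈ {-4}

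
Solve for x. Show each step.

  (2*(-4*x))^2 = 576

Step 1. [(2*(-4*x))^2 = 576] LHS squared, RHS 576 ≥ 0: apply √ (±) ⇒ sqrt: 2*(-4*x) = 24 or -24.
Step 2. [2*(-4*x) = 24 or -24] leading coefficient 2: divide by 2, so div: -4*x = 12 or -12.
Step 3. [-4*x = 12 or -12] -4 out front; divide by -4. So div: x = -3 or 3.

Answer: x ∈ {-3, 3}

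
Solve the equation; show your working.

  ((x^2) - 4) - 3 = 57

Step 1. [((x^2) - 4) - 3 = 57] the outer -3 inverts by adding 3 ⇒ sub: (x^2) - 4 = 60.
Step 2. [(x^2) - 4 = 60] the outer -4 inverts by adding 4. So sub: x^2 = 64.
Step 3. [x^2 = 64] 64 ≥ 0, LHS is (·)² — take ±√ ⇒ sqrt: x = 8 or -8.

Answer: x ∈ {-8, 8}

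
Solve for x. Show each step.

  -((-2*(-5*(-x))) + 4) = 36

Step 1. [-((-2*(-5*(-x))) + 4) = 36] LHS negated; negate both sides, so neg: (-2*(-5*(-x))) + 4 = -36.
Step 2. [(-2*(-5*(-x))) + 4 = -36] common factor -2 (LHS and -36) — divide through, so factor: (-5*(-x)) - 2 = 18.
Step 3. [(-5*(-x)) - 2 = 18] 2 comes off first (add 2), so sub: -5*(-x) = 20.
Step 4. [-5*(-x) = 20] -5·(inner) — divide through by -5. So div: -x = -4.
Step 5. [-x = -4] flip signs both sides. So neg: x = 4.

Answer: x ∈ {4}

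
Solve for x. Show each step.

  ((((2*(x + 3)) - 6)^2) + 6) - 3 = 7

Step 1. [((((2*(x + 3)) - 6)^2) + 6) - 3 = 7] add 3: x sits inside (… - 3). So sub: (((2*(x + 3)) - 6)^2) + 6 = 10.
Step 2. [(((2*(x + 3)) - 6)^2) + 6 = 10] +6 is outermost — subtract 6 both sides, so sub: ((2*(x + 3)) - 6)^2 = 4.
Step 3. [((2*(x + 3)) - 6)^2 = 4] √ both sides: 4 ≥ 0 gives two branches ⇒ sqrt: (2*(x + 3)) - 6 = 2 or -2.
Step 4. [(2*(x + 3)) - 6 = 2 or -2] 2 | LHS and 2 | 2 or -2: pull 2 out. So factor: (x + 3) - 3 = 1 or -1.
Step 5. [(x + 3) - 3 = 1 or -1] 3 comes off first (add 3), so sub: x + 3 = 4 or 2.
Step 6. [x + 3 = 4 or 2] peel the +3: subtract 3 from each side. So sub: x = 1 or -1.

Answer: x ∈ {-1, 1}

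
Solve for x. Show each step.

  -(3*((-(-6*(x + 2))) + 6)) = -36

Step 1. [-(3*((-(-6*(x + 2))) + 6)) = -36] flip signs both sides. So neg: 3*((-(-6*(x + 2))) + 6) = 36.
Step 2. [3*((-(-6*(x + 2))) + 6) = 36] 3·(inner) — divide through by 3, so div: (-(-6*(x + 2))) + 6 = 12.
Step 3. [(-(-6*(x + 2))) + 6 = 12] the outer +6 inverts by subtracting 6, so sub: -(-6*(x + 2)) = 6.
Step 4. [-(-6*(x + 2)) = 6] flip signs both sides. So neg: -6*(x + 2) = -6.
Step 5. [-6*(x + 2) = -6] -6 out front; divide by -6. So div: x + 2 = 1.
Step 6. [x + 2 = 1] +2 is outermost — subtract 2 both sides ⇒ sub: x = -1.

Answer: x ∈ {-1}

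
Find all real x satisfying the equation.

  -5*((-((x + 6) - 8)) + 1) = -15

Step 1. [-5*((-((x + 6) - 8)) + 1) = -15] LHS = -5·(…); ÷-5 both sides. So div: (-((x + 6) - 8)) + 1 = 3.
Step 2. [(-((x + 6) - 8)) + 1 = 3] 1 comes off first (subtract 1). So sub: -((x + 6) - 8) = 2.
Step 3. [-((x + 6) - 8) = 2] leading − — multiply by −1. So neg: (x + 6) - 8 = -2.
Step 4. [(x + 6) - 8 = -2] peel the -8: add 8 from each side. So sub: x + 6 = 6.
Step 5. [x + 6 = 6] subtract 6: x sits inside (… + 6) ⇒ sub: x = 0.

Answer: x ∈ {0}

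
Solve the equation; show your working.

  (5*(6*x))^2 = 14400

Step 1. [(5*(6*x))^2 = 14400] √ both sides: 14400 ≥ 0 gives two branches ⇒ sqrt: 5*(6*x) = 120 or -120.
Step 2. [5*(6*x) = 120 or -120] LHS = 5·(…); ÷5 both sides. So div: 6*x = 24 or -24.
Step 3. [6*x = 24 or -24] leading coefficient 6: divide by 6. So div: x = 4 or -4.

Answer: x ∈ {-4, 4}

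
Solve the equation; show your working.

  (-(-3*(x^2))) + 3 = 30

Step 1. [(-(-3*(x^2))) + 3 = 30] the outer +3 inverts by subtracting 3, so sub: -(-3*(x^2)) = 27.
Step 2. [-(-3*(x^2)) = 27] flip signs both sides ⇒ neg: -3*(x^2) = -27.
Step 3. [-3*(x^2) = -27] -3·(inner) — divide through by -3. So div: x^2 = 9.
Step 4. [x^2 = 9] LHS squared, RHS 9 ≥ 0: apply √ (±) ⇒ sqrt: x = 3 or -3.

Answer: x ∈ {-3, 3}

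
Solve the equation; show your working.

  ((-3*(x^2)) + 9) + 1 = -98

Step 1. [((-3*(x^2)) + 9) + 1 = -98] peel the +1: subtract 1 from each side, so sub: (-3*(x^2)) + 9 = -99.
Step 2. [(-3*(x^2)) + 9 = -99] -3 | LHS and -3 | -99: pull -3 out. So factor: (x^2) - 3 = 33.
Step 3. [(x^2) - 3 = 33] -3 is outermost — add 3 both sides ⇒ sub: x^2 = 36.
Step 4. [x^2 = 36] 36 ≥ 0, LHS is (·)² — take ±√. So sqrt: x = 6 or -6.

Answer: x ∈ {-6, 6}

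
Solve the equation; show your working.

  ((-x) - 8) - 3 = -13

Step 1. [((-x) - 8) - 3 = -13] add 3: x sits inside (… - 3) ⇒ sub: (-x) - 8 = -10.
Step 2. [(-x) - 8 = -10] peel the -8: add 8 from each side ⇒ sub: -x = -2.
Step 3. [-x = -2] flip signs both sides, so neg: x = 2.

Answer: x ∈ {2}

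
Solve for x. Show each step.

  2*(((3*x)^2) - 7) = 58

Step 1. [2*(((3*x)^2) - 7) = 58] divide by the outer 2. So div: ((3*x)^2) - 7 = 29.
Step 2. [((3*x)^2) - 7 = 29] peel the -7: add 7 from each side ⇒ sub: (3*x)^2 = 36.
Step 3. [(3*x)^2 = 36] LHS squared, RHS 36 ≥ 0: apply √ (±). So sqrt: 3*x = 6 or -6.
Step 4. [3*x = 6 or -6] 3 out front; divide by 3. So div: x = 2 or -2.

Answer: x ∈ {-2, 2}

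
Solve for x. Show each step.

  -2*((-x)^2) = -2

Step 1. [-2*((-x)^2) = -2] leading coefficient -2: divide by -2, so div: (-x)^2 = 1.
Step 2. [(-x)^2 = 1] LHS squared, RHS 1 ≥ 0: apply √ (±), so sqrt: -x = 1 or -1.
Step 3. [-x = 1 or -1] flip signs both sides, so neg: x = -1 or 1.

Answer: x ∈ {-1, 1}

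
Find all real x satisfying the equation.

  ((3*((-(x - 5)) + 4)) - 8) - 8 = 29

Step 1. [((3*((-(x - 5)) + 4)) - 8) - 8 = 29] the outer -8 inverts by adding 8, so sub: (3*((-(x - 5)) + 4)) - 8 = 37.
Step 2. [(3*((-(x - 5)) + 4)) - 8 = 37] -8 is outermost — add 8 both sides ⇒ sub: 3*((-(x - 5)) + 4) = 45.
Step 3. [3*((-(x - 5)) + 4) = 45] 3·(inner) — divide through by 3, so div: (-(x - 5)) + 4 = 15.
Step 4. [(-(x - 5)) + 4 = 15] the outer +4 inverts by subtracting 4 ⇒ sub: -(x - 5) = 11.
Step 5. [-(x - 5) = 11] leading − — multiply by −1. So neg: x - 5 = -11.
Step 6. [x - 5 = -11] add 5: x sits inside (… - 5), so sub: x = -6.

Answer: x ∈ {-6}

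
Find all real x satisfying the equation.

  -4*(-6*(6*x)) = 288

Step 1. [-4*(-6*(6*x)) = 288] -4·(inner) — divide through by -4, so div: -6*(6*x) = -72.
Step 2. [-6*(6*x) = -72] -6·(inner) — divide through by -6 ⇒ div: 6*x = 12.
Step 3. [6*x = 12] leading coefficient 6: divide by 6, so div: x = 2.

Answer: x ∈ {2}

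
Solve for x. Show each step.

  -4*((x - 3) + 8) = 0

Step 1. [-4*((x - 3) + 8) = 0] divide by the outer -4 ⇒ div: (x - 3) + 8 = 0.
Step 2. [(x - 3) + 8 = 0] 8 comes off first (subtract 8). So sub: x - 3 = -8.
Step 3. [x - 3 = -8] -3 is outermost — add 3 both sides. So sub: x = -5.

Answer: x ∈ {-5}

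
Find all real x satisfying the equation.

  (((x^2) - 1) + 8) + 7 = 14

Step 1. [(((x^2) - 1) + 8) + 7 = 14] peel the +7: subtract 7 from each side. So sub: ((x^2) - 1) + 8 = 7.
Step 2. [((x^2) - 1) + 8 = 7] 8 comes off first (subtract 8). So sub: (x^2) - 1 = -1.
Step 3. [(x^2) - 1 = -1] 1 comes off first (add 1), so sub: x^2 = 0.
Step 4. [x^2 = 0] LHS squared, RHS 0 ≥ 0: apply √ (±), so sqrt: x = 0.

Answer: x ∈ {0}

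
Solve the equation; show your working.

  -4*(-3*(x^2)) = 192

Step 1. [-4*(-3*(x^2)) = 192] -4·(inner) — divide through by -4, so div: -3*(x^2) = -48.
Step 2. [-3*(x^2) = -48] leading coefficient -3: divide by -3, so div: x^2 = 16.
Step 3. [x^2 = 16] √ both sides: 16 ≥ 0 gives two branches, so sqrt: x = 4 or -4.

Answer: x ∈ {-4, 4}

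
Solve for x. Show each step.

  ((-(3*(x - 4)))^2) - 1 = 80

Step 1. [((-(3*(x - 4)))^2) - 1 = 80] the outer -1 inverts by adding 1, so sub: (-(3*(x - 4)))^2 = 81.
Step 2. [(-(3*(x - 4)))^2 = 81] √ both sides: 81 ≥ 0 gives two branches, so sqrt: -(3*(x - 4)) = 9 or -9.
Step 3. [-(3*(x - 4)) = 9 or -9] flip signs both sides, so neg: 3*(x - 4) = -9 or 9.
Step 4. [3*(x - 4) = -9 or 9] LHS = 3·(…); ÷3 both sides ⇒ div: x - 4 = -3 or 3.
Step 5. [x - 4 = -3 or 3] add 4: x sits inside (… - 4). So sub: x = 1 or 7.

Answer: x ∈ {1, 7}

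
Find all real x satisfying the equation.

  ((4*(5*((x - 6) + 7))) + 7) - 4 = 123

Step 1. [((4*(5*((x - 6) + 7))) + 7) - 4 = 123] peel the -4: add 4 from each side. So sub: (4*(5*((x - 6) + 7))) + 7 = 127.
Step 2. [(4*(5*((x - 6) + 7))) + 7 = 127] 7 comes off first (subtract 7), so sub: 4*(5*((x - 6) + 7)) = 120.
Step 3. [4*(5*((x - 6) + 7)) = 120] 4 out front; divide by 4, so div: 5*((x - 6) + 7) = 30.
Step 4. [5*((x - 6) + 7) = 30] leading coefficient 5: divide by 5 ⇒ div: (x - 6) + 7 = 6.
Step 5. [(x - 6) + 7 = 6] peel the +7: subtract 7 from each side, so sub: x - 6 = -1.
Step 6. [x - 6 = -1] -6 is outermost — add 6 both sides, so sub: x = 5.

Answer: x ∈ {5}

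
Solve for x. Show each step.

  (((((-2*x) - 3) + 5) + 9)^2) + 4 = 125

Step 1. [(((((-2*x) - 3) + 5) + 9)^2) + 4 = 125] peel the +4: subtract 4 from each side, so sub: ((((-2*x) - 3) + 5) + 9)^2 = 121.
Step 2. [((((-2*x) - 3) + 5) + 9)^2 = 121] 121 ≥ 0, LHS is (·)² — take ±√. So sqrt: (((-2*x) - 3) + 5) + 9 = 11 or -11.
Step 3. [(((-2*x) - 3) + 5) + 9 = 11 or -11] 9 comes off first (subtract 9), so sub: ((-2*x) - 3) + 5 = 2 or -20.
Step 4. [((-2*x) - 3) + 5 = 2 or -20] 5 comes off first (subtract 5). So sub: (-2*x) - 3 = -3 or -25.
Step 5. [(-2*x) - 3 = -3 or -25] add 3: x sits inside (… - 3). So sub: -2*x = 0 or -22.
Step 6. [-2*x = 0 or -22] -2·(inner) — divide through by -2 ⇒ div: x = 0 or 11.

Answer: x ∈ {0, 11}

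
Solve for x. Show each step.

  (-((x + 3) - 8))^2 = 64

Step 1. [(-((x + 3) - 8))^2 = 64] 64 ≥ 0, LHS is (·)² — take ±√, so sqrt: -((x + 3) - 8) = 8 or -8.
Step 2. [-((x + 3) - 8) = 8 or -8] flip signs both sides, so neg: (x + 3) - 8 = -8 or 8.
Step 3. [(x + 3) - 8 = -8 or 8] the outer -8 inverts by adding 8, so sub: x + 3 = 0 or 16.
Step 4. [x + 3 = 0 or 16] 3 comes off first (subtract 3), so sub: x = -3 or 13.

Answer: x ∈ {-3, 13}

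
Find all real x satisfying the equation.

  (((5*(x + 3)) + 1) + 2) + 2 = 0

Step 1. [(((5*(x + 3)) + 1) + 2) + 2 = 0] the outer +2 inverts by subtracting 2. So sub: ((5*(x + 3)) + 1) + 2 = -2.
Step 2. [((5*(x + 3)) + 1) + 2 = -2] the outer +2 inverts by subtracting 2. So sub: (5*(x + 3)) + 1 = -4.
Step 3. [(5*(x + 3)) + 1 = -4] 1 comes off first (subtract 1), so sub: 5*(x + 3) = -5.
Step 4. [5*(x + 3) = -5] 5·(inner) — divide through by 5. So div: x + 3 = -1.
Step 5. [x + 3 = -1] the outer +3 inverts by subtracting 3, so sub: x = -4.

Answer: x ∈ {-4}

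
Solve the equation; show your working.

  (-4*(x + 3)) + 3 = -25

Step 1. [(-4*(x + 3)) + 3 = -25] 3 comes off first (subtract 3) ⇒ sub: -4*(x + 3) = -28.
Step 2. [-4*(x + 3) = -28] leading coefficient -4: divide by -4. So div: x + 3 = 7.
Step 3. [x + 3 = 7] +3 is outermost — subtract 3 both sides ⇒ sub: x = 4.

Answer: x ∈ {4}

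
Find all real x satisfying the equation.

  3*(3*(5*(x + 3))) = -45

Step 1. [3*(3*(5*(x + 3))) = -45] 3·(inner) — divide through by 3. So div: 3*(5*(x + 3)) = -15.
Step 2. [3*(5*(x + 3)) = -15] LHS = 3·(…); ÷3 both sides. So div: 5*(x + 3) = -5.
Step 3. [5*(x + 3) = -5] 5·(inner) — divide through by 5, so div: x + 3 = -1.
Step 4. [x + 3 = -1] the outer +3 inverts by subtracting 3 ⇒ sub: x = -4.

Answer: x ∈ {-4}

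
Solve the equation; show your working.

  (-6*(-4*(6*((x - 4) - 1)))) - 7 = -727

Step 1. [(-6*(-4*(6*((x - 4) - 1)))) - 7 = -727] the outer -7 inverts by adding 7. So sub: -6*(-4*(6*((x - 4) - 1))) = -720.
Step 2. [-6*(-4*(6*((x - 4) - 1))) = -720] -6·(inner) — divide through by -6, so div: -4*(6*((x - 4) - 1)) = 120.
Step 3. [-4*(6*((x - 4) - 1)) = 120] -4·(inner) — divide through by -4 ⇒ div: 6*((x - 4) - 1) = -30.
Step 4. [6*((x - 4) - 1) = -30] leading coefficient 6: divide by 6. So div: (x - 4) - 1 = -5.
Step 5. [(x - 4) - 1 = -5] 1 comes off first (add 1), so sub: x - 4 = -4.
Step 6. [x - 4 = -4] -4 is outermost — add 4 both sides ⇒ sub: x = 0.

Answer: x ∈ {0}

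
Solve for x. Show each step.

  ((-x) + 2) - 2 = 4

Step 1. [((-x) + 2) - 2 = 4] -2 is outermost — add 2 both sides, so sub: (-x) + 2 = 6.
Step 2. [(-x) + 2 = 6] peel the +2: subtract 2 from each side, so sub: -x = 4.
Step 3. [-x = 4] leading − — multiply by −1. So neg: x = -4.

Answer: x ∈ {-4}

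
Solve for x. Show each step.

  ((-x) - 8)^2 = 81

Step 1. [((-x) - 8)^2 = 81] LHS squared, RHS 81 ≥ 0: apply √ (±). So sqrt: (-x) - 8 = 9 or -9.
Step 2. [(-x) - 8 = 9 or -9] add 8: x sits inside (… - 8). So sub: -x = 17 or -1.
Step 3. [-x = 17 or -1] leading − — multiply by −1, so neg: x = -17 or 1.

Answer: x ∈ {-17, 1}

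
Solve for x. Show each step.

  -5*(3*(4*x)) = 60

Step 1. [-5*(3*(4*x)) = 60] -5·(inner) — divide through by -5 ⇒ div: 3*(4*x) = -12.
Step 2. [3*(4*x) = -12] 3 out front; divide by 3, so div: 4*x = -4.
Step 3. [4*x = -4] LHS = 4·(…); ÷4 both sides. So div: x = -1.

Answer: x ∈ {-1}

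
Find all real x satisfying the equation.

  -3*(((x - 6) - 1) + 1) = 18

Step 1. [-3*(((x - 6) - 1) + 1) = 18] -3 out front; divide by -3 ⇒ div: ((x - 6) - 1) + 1 = -6.
Step 2. [((x - 6) - 1) + 1 = -6] +1 is outermost — subtract 1 both sides, so sub: (x - 6) - 1 = -7.
Step 3. [(x - 6) - 1 = -7] 1 comes off first (add 1). So sub: x - 6 = -6.
Step 4. [x - 6 = -6] peel the -6: add 6 from each side, so sub: x = 0.

Answer: x ∈ {0}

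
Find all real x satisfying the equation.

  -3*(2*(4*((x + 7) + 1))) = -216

Step 1. [-3*(2*(4*((x + 7) + 1))) = -216] -3 out front; divide by -3 ⇒ div: 2*(4*((x + 7) + 1)) = 72.
Step 2. [2*(4*((x + 7) + 1)) = 72] 2·(inner) — divide through by 2. So div: 4*((x + 7) + 1) = 36.
Step 3. [4*((x + 7) + 1) = 36] 4·(inner) — divide through by 4 ⇒ div: (x + 7) + 1 = 9.
Step 4. [(x + 7) + 1 = 9] subtract 1: x sits inside (… + 1) ⇒ sub: x + 7 = 8.
Step 5. [x + 7 = 8] +7 is outermost — subtract 7 both sides. So sub: x = 1.

Answer: x ∈ {1}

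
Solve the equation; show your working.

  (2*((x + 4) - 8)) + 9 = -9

Step 1. [(2*((x + 4) - 8)) + 9 = -9] 9 comes off first (subtract 9) ⇒ sub: 2*((x + 4) - 8) = -18.
Step 2. [2*((x + 4) - 8) = -18] 2·(inner) — divide through by 2. So div: (x + 4) - 8 = -9.
Step 3. [(x + 4) - 8 = -9] peel the -8: add 8 from each side, so sub: x + 4 = -1.
Step 4. [x + 4 = -1] subtract 4: x sits inside (… + 4). So sub: x = -5.

Answer: x ∈ {-5}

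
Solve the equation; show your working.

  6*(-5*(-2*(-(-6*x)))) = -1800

Step 1. [6*(-5*(-2*(-(-6*x)))) = -1800] leading coefficient 6: divide by 6, so div: -5*(-2*(-(-6*x))) = -300.
Step 2. [-5*(-2*(-(-6*x))) = -300] leading coefficient -5: divide by -5. So div: -2*(-(-6*x)) = 60.
Step 3. [-2*(-(-6*x)) = 60] -2·(inner) — divide through by -2 ⇒ div: -(-6*x) = -30.
Step 4. [-(-6*x) = -30] flip signs both sides, so neg: -6*x = 30.
Step 5. [-6*x = 30] LHS = -6·(…); ÷-6 both sides. So div: x = -5.

Answer: x ∈ {-5}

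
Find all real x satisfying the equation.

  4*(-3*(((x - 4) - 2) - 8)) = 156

Step 1. [4*(-3*(((x - 4) - 2) - 8)) = 156] 4·(inner) — divide through by 4, so div: -3*(((x - 4) - 2) - 8) = 39.
Step 2. [-3*(((x - 4) - 2) - 8) = 39] divide by the outer -3. So div: ((x - 4) - 2) - 8 = -13.
Step 3. [((x - 4) - 2) - 8 = -13] add 8: x sits inside (… - 8), so sub: (x - 4) - 2 = -5.
Step 4. [(x - 4) - 2 = -5] add 2: x sits inside (… - 2). So sub: x - 4 = -3.
Step 5. [x - 4 = -3] add 4: x sits inside (… - 4) ⇒ sub: x = 1.

Answer: x ∈ {1}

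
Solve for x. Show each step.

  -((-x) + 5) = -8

Step 1. [-((-x) + 5) = -8] flip signs both sides. So neg: (-x) + 5 = 8.
Step 2. [(-x) + 5 = 8] the outer +5 inverts by subtracting 5, so sub: -x = 3.
Step 3. [-x = 3] flip signs both sides ⇒ neg: x = -3.

Answer: x ∈ {-3}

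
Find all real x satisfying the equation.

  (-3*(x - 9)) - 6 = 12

Step 1. [(-3*(x - 9)) - 6 = 12] 6 comes off first (add 6), so sub: -3*(x - 9) = 18.
Step 2. [-3*(x - 9) = 18] leading coefficient -3: divide by -3 ⇒ div: x - 9 = -6.
Step 3. [x - 9 = -6] add 9: x sits inside (… - 9), so sub: x = 3.

Answer: x ∈ {3}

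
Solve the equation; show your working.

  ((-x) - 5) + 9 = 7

Step 1. [((-x) - 5) + 9 = 7] 9 comes off first (subtract 9), so sub: (-x) - 5 = -2.
Step 2. [(-x) - 5 = -2] 5 comes off first (add 5) ⇒ sub: -x = 3.
Step 3. [-x = 3] flip signs both sides. So neg: x = -3.

Answer: x ∈ {-3}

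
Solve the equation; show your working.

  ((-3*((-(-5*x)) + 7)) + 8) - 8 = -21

Step 1. [((-3*((-(-5*x)) + 7)) + 8) - 8 = -21] peel the -8: add 8 from each side, so sub: (-3*((-(-5*x)) + 7)) + 8 = -13.
Step 2. [(-3*((-(-5*x)) + 7)) + 8 = -13] 8 comes off first (subtract 8), so sub: -3*((-(-5*x)) + 7) = -21.
Step 3. [-3*((-(-5*x)) + 7) = -21] -3 out front; divide by -3. So div: (-(-5*x)) + 7 = 7.
Step 4. [(-(-5*x)) + 7 = 7] +7 is outermost — subtract 7 both sides, so sub: -(-5*x) = 0.
Step 5. [-(-5*x) = 0] LHS negated; negate both sides, so neg: -5*x = 0.
Step 6. [-5*x = 0] leading coefficient -5: divide by -5. So div: x = 0.

Answer: x ∈ {0}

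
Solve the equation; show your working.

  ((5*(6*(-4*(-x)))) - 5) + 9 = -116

Step 1. [((5*(6*(-4*(-x)))) - 5) + 9 = -116] the outer +9 inverts by subtracting 9, so sub: (5*(6*(-4*(-x)))) - 5 = -125.
Step 2. [(5*(6*(-4*(-x)))) - 5 = -125] add 5: x sits inside (… - 5), so sub: 5*(6*(-4*(-x))) = -120.
Step 3. [5*(6*(-4*(-x))) = -120] leading coefficient 5: divide by 5 ⇒ div: 6*(-4*(-x)) = -24.
Step 4. [6*(-4*(-x)) = -24] LHS = 6·(…); ÷6 both sides, so div: -4*(-x) = -4.
Step 5. [-4*(-x) = -4] divide by the outer -4 ⇒ div: -x = 1.
Step 6. [-x = 1] flip signs both sides ⇒ neg: x = -1.

Answer: x ∈ {-1}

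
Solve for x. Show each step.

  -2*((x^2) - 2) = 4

Step 1. [-2*((x^2) - 2) = 4] -2 out front; divide by -2, so div: (x^2) - 2 = -2.
Step 2. [(x^2) - 2 = -2] peel the -2: add 2 from each side, so sub: x^2 = 0.
Step 3. [x^2 = 0] LHS squared, RHS 0 ≥ 0: apply √ (±). So sqrt: x = 0.

Answer: x ∈ {0}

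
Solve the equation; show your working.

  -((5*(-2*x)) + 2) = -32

Step 1. [-((5*(-2*x)) + 2) = -32] flip signs both sides. So neg: (5*(-2*x)) + 2 = 32.
Step 2. [(5*(-2*x)) + 2 = 32] the outer +2 inverts by subtracting 2 ⇒ sub: 5*(-2*x) = 30.
Step 3. [5*(-2*x) = 30] divide by the outer 5, so div: -2*x = 6.
Step 4. [-2*x = 6] -2·(inner) — divide through by -2. So div: x = -3.

Answer: x ∈ {-3}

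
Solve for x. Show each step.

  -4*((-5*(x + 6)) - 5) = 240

Step 1. [-4*((-5*(x + 6)) - 5) = 240] leading coefficient -4: divide by -4 ⇒ div: (-5*(x + 6)) - 5 = -60.
Step 2. [(-5*(x + 6)) - 5 = -60] common factor -5 (LHS and -60) — divide through. So factor: (x + 6) + 1 = 12.
Step 3. [(x + 6) + 1 = 12] the outer +1 inverts by subtracting 1. So sub: x + 6 = 11.
Step 4. [x + 6 = 11] subtract 6: x sits inside (… + 6), so sub: x = 5.

Answer: x ∈ {5}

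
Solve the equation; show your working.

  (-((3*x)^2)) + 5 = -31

Step 1. [(-((3*x)^2)) + 5 = -31] +5 is outermost — subtract 5 both sides ⇒ sub: -((3*x)^2) = -36.
Step 2. [-((3*x)^2) = -36] flip signs both sides ⇒ neg: (3*x)^2 = 36.
Step 3. [(3*x)^2 = 36] LHS squared, RHS 36 ≥ 0: apply √ (±), so sqrt: 3*x = 6 or -6.
Step 4. [3*x = 6 or -6] 3 out front; divide by 3 ⇒ div: x = 2 or -2.

Answer: x ∈ {-2, 2}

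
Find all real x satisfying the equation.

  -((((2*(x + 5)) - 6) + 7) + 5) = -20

Step 1. [-((((2*(x + 5)) - 6) + 7) + 5) = -20] flip signs both sides. So neg: (((2*(x + 5)) - 6) + 7) + 5 = 20.
Step 2. [(((2*(x + 5)) - 6) + 7) + 5 = 20] the outer +5 inverts by subtracting 5. So sub: ((2*(x + 5)) - 6) + 7 = 15.
Step 3. [((2*(x + 5)) - 6) + 7 = 15] +7 is outermost — subtract 7 both sides ⇒ sub: (2*(x + 5)) - 6 = 8.
Step 4. [(2*(x + 5)) - 6 = 8] 2 | LHS and 2 | 8: pull 2 out. So factor: (x + 5) - 3 = 4.
Step 5. [(x + 5) - 3 = 4] add 3: x sits inside (… - 3), so sub: x + 5 = 7.
Step 6. [x + 5 = 7] subtract 5: x sits inside (… + 5) ⇒ sub: x = 2.

Answer: x ∈ {2}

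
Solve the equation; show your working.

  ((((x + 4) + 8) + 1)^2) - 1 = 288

Step 1. [((((x + 4) + 8) + 1)^2) - 1 = 288] the outer -1 inverts by adding 1 ⇒ sub: (((x + 4) + 8) + 1)^2 = 289.
Step 2. [(((x + 4) + 8) + 1)^2 = 289] √ both sides: 289 ≥ 0 gives two branches. So sqrt: ((x + 4) + 8) + 1 = 17 or -17.
Step 3. [((x + 4) + 8) + 1 = 17 or -17] peel the +1: subtract 1 from each side. So sub: (x + 4) + 8 = 16 or -18.
Step 4. [(x + 4) + 8 = 16 or -18] the outer +8 inverts by subtracting 8 ⇒ sub: x + 4 = 8 or -26.
Step 5. [x + 4 = 8 or -26] subtract 4: x sits inside (… + 4). So sub: x = 4 or -30.

Answer: x ∈ {-30, 4}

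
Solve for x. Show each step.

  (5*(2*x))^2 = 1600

Step 1. [(5*(2*x))^2 = 1600] LHS squared, RHS 1600 ≥ 0: apply √ (±) ⇒ sqrt: 5*(2*x) = 40 or -40.
Step 2. [5*(2*x) = 40 or -40] divide by the outer 5 ⇒ div: 2*x = 8 or -8.
Step 3. [2*x = 8 or -8] divide by the outer 2, so div: x = 4 or -4.

Answer: x ∈ {-4, 4}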